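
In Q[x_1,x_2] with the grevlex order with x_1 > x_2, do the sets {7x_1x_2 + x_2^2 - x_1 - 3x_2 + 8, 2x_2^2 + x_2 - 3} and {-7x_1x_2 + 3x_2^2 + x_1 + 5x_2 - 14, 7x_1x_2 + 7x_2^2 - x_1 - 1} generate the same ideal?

Yes, the ideals are equal.

Two ideals are equal iff their reduced Gröbner bases coincide (the reduced basis is unique for a fixed ordering).
Buchberger on the first generating set:
f_1 = 7x_1x_2 + x_2^2 - x_1 - 3x_2 + 8, LT = x_1x_2.
f_2 = 2x_2^2 + x_2 - 3, LT = x_2^2.

S(f_1,f_2): lcm = x_1x_2^2. S = 1/7x_2^3 - 9/14x_1x_2 - 3/7x_2^2 + 3/2x_1 + 8/7x_2.
  reduce S modulo (f_1, f_2):
  remainder 69/49x_1 + 9/7x_2 + 6/49 ≠ 0; add g_3 = 69/49x_1 + 9/7x_2 + 6/49 to the basis.

The other S-polynomials (S(f_1,g_3), S(f_2,g_3)) all reduce to 0 modulo the current basis, so we have a Gröbner basis.
Inter-reduce: drop elements whose leading term is divisible by another's, tail-reduce, and make monic.
Reduced Gröbner basis: {x_2^2 + 1/2x_2 - 3/2, x_1 + 21/23x_2 + 2/23}.

Buchberger on the second generating set:
h_1 = -7x_1x_2 + 3x_2^2 + x_1 + 5x_2 - 14, LT = x_1x_2.
h_2 = 7x_1x_2 + 7x_2^2 - x_1 - 1, LT = x_1x_2.

S(h_1,h_2): lcm = x_1x_2. S = -10/7x_2^2 - 5/7x_2 + 15/7.
  reduce S modulo (h_1, h_2):
  remainder -10/7x_2^2 - 5/7x_2 + 15/7 ≠ 0; add k_3 = -10/7x_2^2 - 5/7x_2 + 15/7 to the basis.

S(h_1,k_3): lcm = x_1x_2^2. S = -3/7x_2^3 - 9/14x_1x_2 - 5/7x_2^2 + 3/2x_1 + 2x_2.
  reduce S modulo (h_1, h_2, k_3):
  remainder 69/49x_1 + 9/7x_2 + 6/49 ≠ 0; add k_4 = 69/49x_1 + 9/7x_2 + 6/49 to the basis.

The other S-polynomials (S(h_2,k_3), S(h_1,k_4), S(h_2,k_4), S(k_3,k_4)) all reduce to 0 modulo the current basis, so we have a Gröbner basis.
Inter-reduce: drop elements whose leading term is divisible by another's, tail-reduce, and make monic.
Reduced Gröbner basis: {x_2^2 + 1/2x_2 - 3/2, x_1 + 21/23x_2 + 2/23}.

The two bases agree; hence the ideals are identical.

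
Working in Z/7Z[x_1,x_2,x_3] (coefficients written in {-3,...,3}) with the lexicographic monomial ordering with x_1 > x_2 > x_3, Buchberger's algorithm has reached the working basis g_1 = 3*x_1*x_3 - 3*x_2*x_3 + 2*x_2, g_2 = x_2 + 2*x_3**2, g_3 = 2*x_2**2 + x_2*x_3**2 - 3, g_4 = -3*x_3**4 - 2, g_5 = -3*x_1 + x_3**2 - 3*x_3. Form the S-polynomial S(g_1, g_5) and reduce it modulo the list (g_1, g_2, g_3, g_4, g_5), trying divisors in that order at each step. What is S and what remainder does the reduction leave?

lcm(LM(g_1), LM(g_5)) = x_1*x_3.
S = (lcm/LT(g_1))·g_1 − (lcm/LT(g_5))·g_5 = -x_2*x_3 + 3*x_2 - 2*x_3**3 - x_3**2.
Reduce S modulo (g_1, g_2, g_3, g_4, g_5) in that order:
  leading term x_2*x_3: subtract (-x_3)·g_2 from -x_2*x_3 + 3*x_2 - 2*x_3**3 - x_3**2 → 3*x_2 - x_3**2
  leading term x_2: subtract (3)·g_2 from 3*x_2 - x_3**2 → 0
The remainder is 0, so this S-polynomial contributes no new basis element.

S(g_1, g_5) = -x_2*x_3 + 3*x_2 - 2*x_3**3 - x_3**2; remainder on division = 0.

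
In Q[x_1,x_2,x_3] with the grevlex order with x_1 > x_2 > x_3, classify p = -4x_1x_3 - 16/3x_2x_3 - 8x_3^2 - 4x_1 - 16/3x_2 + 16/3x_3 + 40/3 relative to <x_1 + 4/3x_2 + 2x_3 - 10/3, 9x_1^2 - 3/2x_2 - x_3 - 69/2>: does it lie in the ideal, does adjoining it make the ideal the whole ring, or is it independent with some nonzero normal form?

-4x_1x_3 - 16/3x_2x_3 - 8x_3^2 - 4x_1 - 16/3x_2 + 16/3x_3 + 40/3 lies in I (it reduces to 0).

First compute the reduced Gröbner basis of I by Buchberger's algorithm.
f_1 = x_1 + 4/3x_2 + 2x_3 - 10/3, LT = x_1.
f_2 = 9x_1^2 - 3/2x_2 - x_3 - 69/2, LT = x_1^2.

S(f_1,f_2): lcm = x_1^2. S = 4/3x_1x_2 + 2x_1x_3 - 10/3x_1 + 1/6x_2 + 1/9x_3 + 23/6.
  leading term x_1x_2: subtract (4/3x_2)·f_1 from 4/3x_1x_2 + 2x_1x_3 - 10/3x_1 + 1/6x_2 + 1/9x_3 + 23/6 → -16/9x_2^2 + 2x_1x_3 - 8/3x_2x_3 - 10/3x_1 + 83/18x_2 + 1/9x_3 + 23/6
  leading term x_2^2: no divisor's leading term divides it; move -16/9x_2^2 to the remainder.
  leading term x_1x_3: subtract (2x_3)·f_1 from 2x_1x_3 - 8/3x_2x_3 - 10/3x_1 + 83/18x_2 + 1/9x_3 + 23/6 → -16/3x_2x_3 - 4x_3^2 - 10/3x_1 + 83/18x_2 + 61/9x_3 + 23/6
  leading term x_2x_3: no divisor's leading term divides it; move -16/3x_2x_3 to the remainder.
  leading term x_3^2: no divisor's leading term divides it; move -4x_3^2 to the remainder.
  leading term x_1: subtract (-10/3)·f_1 from -10/3x_1 + 83/18x_2 + 61/9x_3 + 23/6 → 163/18x_2 + 121/9x_3 - 131/18
  leading term x_2: no divisor's leading term divides it; move 163/18x_2 to the remainder.
  leading term x_3: no divisor's leading term divides it; move 121/9x_3 to the remainder.
  leading term 1: no divisor's leading term divides it; move -131/18 to the remainder.
  remainder -16/9x_2^2 - 16/3x_2x_3 - 4x_3^2 + 163/18x_2 + 121/9x_3 - 131/18 ≠ 0; add h_3 = -16/9x_2^2 - 16/3x_2x_3 - 4x_3^2 + 163/18x_2 + 121/9x_3 - 131/18 to the basis.

The other S-polynomials (S(f_1,h_3), S(f_2,h_3)) all reduce to 0 modulo the current basis, so we have a Gröbner basis.
Inter-reduce: drop elements whose leading term is divisible by another's, tail-reduce, and make monic.
Reduced Gröbner basis: {x_2^2 + 3x_2x_3 + 9/4x_3^2 - 163/32x_2 - 121/16x_3 + 131/32, x_1 + 4/3x_2 + 2x_3 - 10/3}.
Label its elements g_1 = x_2^2 + 3x_2x_3 + 9/4x_3^2 - 163/32x_2 - 121/16x_3 + 131/32, g_2 = x_1 + 4/3x_2 + 2x_3 - 10/3.

Reduce p = -4x_1x_3 - 16/3x_2x_3 - 8x_3^2 - 4x_1 - 16/3x_2 + 16/3x_3 + 40/3 modulo G:
  leading term x_1x_3: subtract (-4x_3)·g_2 from -4x_1x_3 - 16/3x_2x_3 - 8x_3^2 - 4x_1 - 16/3x_2 + 16/3x_3 + 40/3 → -4x_1 - 16/3x_2 - 8x_3 + 40/3
  leading term x_1: subtract (-4)·g_2 from -4x_1 - 16/3x_2 - 8x_3 + 40/3 → 0
  normal form = 0.
Since the normal form is 0, p ∈ I.

The remainder on division by a Gröbner basis is unique — it is the normal form.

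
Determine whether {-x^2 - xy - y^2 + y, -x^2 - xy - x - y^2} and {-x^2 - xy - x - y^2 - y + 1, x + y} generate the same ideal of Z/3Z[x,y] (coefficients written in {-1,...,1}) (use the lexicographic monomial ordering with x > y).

No, the ideals differ.

For a fixed monomial order, each ideal has a unique reduced Gröbner basis; comparing bases decides equality.
Buchberger on the first generating set:
f_1 = -x^2 - xy - y^2 + y, LT = x^2.
f_2 = -x^2 - xy - x - y^2, LT = x^2.

S(f_1,f_2): lcm = x^2. S = -x - y.
  leading term x: no divisor's leading term divides it; move -x to the remainder.
  leading term y: no divisor's leading term divides it; move -y to the remainder.
  remainder -x - y ≠ 0; add g_3 = -x - y to the basis.

S(f_1,g_3): lcm = x^2. S = y^2 - y.
  leading term y^2: no divisor's leading term divides it; move y^2 to the remainder.
  leading term y: no divisor's leading term divides it; move -y to the remainder.
  remainder y^2 - y ≠ 0; add g_4 = y^2 - y to the basis.

S(f_2,g_3): lcm = x^2. S = x + y^2.
  leading term x: subtract (-1)·g_3 from x + y^2 → y^2 - y
  leading term y^2: subtract (1)·g_4 from y^2 - y → 0
  remainder 0.

S(f_1,g_4): leading monomials are coprime, so the S-polynomial reduces to 0 (Buchberger's first criterion).
S(f_2,g_4): leading monomials are coprime, so the S-polynomial reduces to 0 (Buchberger's first criterion).
S(g_3,g_4): leading monomials are coprime, so the S-polynomial reduces to 0 (Buchberger's first criterion).
Every S-polynomial of the final basis reduces to 0, so we have a Gröbner basis.
Inter-reduce: drop elements whose leading term is divisible by another's, tail-reduce, and make monic.
Reduced Gröbner basis: {x + y, y^2 - y}.

Buchberger on the second generating set:
h_1 = -x^2 - xy - x - y^2 - y + 1, LT = x^2.
h_2 = x + y, LT = x.

S(h_1,h_2): lcm = x^2. S = x + y^2 + y - 1.
  leading term x: subtract (1)·h_2 from x + y^2 + y - 1 → y^2 - 1
  leading term y^2: no divisor's leading term divides it; move y^2 to the remainder.
  leading term 1: no divisor's leading term divides it; move -1 to the remainder.
  remainder y^2 - 1 ≠ 0; add k_3 = y^2 - 1 to the basis.

S(h_1,k_3): leading monomials are coprime, so the S-polynomial reduces to 0 (Buchberger's first criterion).
S(h_2,k_3): leading monomials are coprime, so the S-polynomial reduces to 0 (Buchberger's first criterion).
Every S-polynomial of the final basis reduces to 0, so we have a Gröbner basis.
Inter-reduce: drop elements whose leading term is divisible by another's, tail-reduce, and make monic.
Reduced Gröbner basis: {x + y, y^2 - 1}.

These differ, so the ideals are not equal.
The same test decides containment: I ⊆ J iff every generator of I reduces to 0 modulo a Gröbner basis of J.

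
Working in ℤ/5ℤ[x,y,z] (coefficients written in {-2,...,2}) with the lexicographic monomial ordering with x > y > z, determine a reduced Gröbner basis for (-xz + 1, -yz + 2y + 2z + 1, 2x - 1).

f_1 = -xz + 1, LT = xz.
f_2 = -yz + 2y + 2z + 1, LT = yz.
f_3 = 2x - 1, LT = x.

S(f_1,f_3): lcm = xz. S = -2z - 1.
  leading term z: no divisor's leading term divides it; move -2z to the remainder.
  leading term 1: no divisor's leading term divides it; move -1 to the remainder.
  remainder -2z - 1 ≠ 0; add g_4 = -2z - 1 to the basis.

The other S-polynomials (S(f_1,f_2), S(f_2,f_3), S(f_1,g_4), S(f_2,g_4), S(f_3,g_4)) all reduce to 0 modulo the current basis, so we have a Gröbner basis.
Inter-reduce: drop elements whose leading term is divisible by another's, tail-reduce, and make monic.

G = {x + 2, z - 2}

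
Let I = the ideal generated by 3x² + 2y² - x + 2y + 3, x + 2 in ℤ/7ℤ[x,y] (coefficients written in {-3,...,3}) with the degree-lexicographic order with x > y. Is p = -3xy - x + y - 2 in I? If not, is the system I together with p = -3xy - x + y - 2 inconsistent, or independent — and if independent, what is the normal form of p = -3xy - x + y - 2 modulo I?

-3xy - x + y - 2 lies in I (it reduces to 0).

First compute the reduced Gröbner basis of I by Buchberger's algorithm.
f_1 = 3x² + 2y² - x + 2y + 3, LT = x².
f_2 = x + 2, LT = x.

S(f_1,f_2): lcm = x². S = 3y² + 3y + 1.
  leading term y²: no divisor's leading term divides it; move 3y² to the remainder.
  leading term y: no divisor's leading term divides it; move 3y to the remainder.
  leading term 1: no divisor's leading term divides it; move 1 to the remainder.
  remainder 3y² + 3y + 1 ≠ 0; add h_3 = 3y² + 3y + 1 to the basis.

The other S-polynomials (S(f_1,h_3), S(f_2,h_3)) all reduce to 0 modulo the current basis, so we have a Gröbner basis.
Inter-reduce: drop elements whose leading term is divisible by another's, tail-reduce, and make monic.
Reduced Gröbner basis: {y² + y - 2, x + 2}.
Label its elements g_1 = y² + y - 2, g_2 = x + 2.

Reduce p = -3xy - x + y - 2 modulo G:
  leading term xy: subtract (-3y)·g_2 from -3xy - x + y - 2 → -x - 2
  leading term x: subtract (-1)·g_2 from -x - 2 → 0
  normal form = 0.
Since the normal form is 0, p ∈ I.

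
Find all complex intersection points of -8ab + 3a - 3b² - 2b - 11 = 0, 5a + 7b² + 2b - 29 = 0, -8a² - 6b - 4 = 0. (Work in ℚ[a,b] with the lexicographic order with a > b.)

{(1, -2)}

Compute a lex Gröbner basis by Buchberger's algorithm.
f_1 = -8ab + 3a - 3b² - 2b - 11, LT = ab.
f_2 = 5a + 7b² + 2b - 29, LT = a.
f_3 = -8a² - 6b - 4, LT = a².

S(f_1,f_2): lcm = ab. S = -⅜a - 7/5b³ - 1/40b² + 121/20b + 11/8.
  leading term a: subtract (-3/40)·f_2 from -⅜a - 7/5b³ - 1/40b² + 121/20b + 11/8 → -7/5b³ + ½b² + 31/5b - ⅘
  leading term b³: no divisor's leading term divides it; move -7/5b³ to the remainder.
  leading term b²: no divisor's leading term divides it; move ½b² to the remainder.
  leading term b: no divisor's leading term divides it; move 31/5b to the remainder.
  leading term 1: no divisor's leading term divides it; move -⅘ to the remainder.
  remainder -7/5b³ + ½b² + 31/5b - ⅘ ≠ 0; add h_4 = -7/5b³ + ½b² + 31/5b - ⅘ to the basis.

S(f_1,f_3): lcm = a²b. S = -⅜a² + ⅜ab² + ¼ab + 11/8a - ¾b² - ½b.
  leading term a²: subtract (-3/40a)·f_2 from -⅜a² + ⅜ab² + ¼ab + 11/8a - ¾b² - ½b → 9/10ab² + ⅖ab - ⅘a - ¾b² - ½b
  leading term ab²: subtract (-9/80b)·f_1 from 9/10ab² + ⅖ab - ⅘a - ¾b² - ½b → 59/80ab - ⅘a - 27/80b³ - 39/40b² - 139/80b
  leading term ab: subtract (-59/640)·f_1 from 59/80ab - ⅘a - 27/80b³ - 39/40b² - 139/80b → -67/128a - 27/80b³ - 801/640b² - 123/64b - 649/640
  leading term a: subtract (-67/640)·f_2 from -67/128a - 27/80b³ - 801/640b² - 123/64b - 649/640 → -27/80b³ - 83/160b² - 137/80b - 81/20
  leading term b³: subtract (27/112)·h_4 from -27/80b³ - 83/160b² - 137/80b - 81/20 → -179/280b² - 449/140b - 27/7
  leading term b²: no divisor's leading term divides it; move -179/280b² to the remainder.
  leading term b: no divisor's leading term divides it; move -449/140b to the remainder.
  leading term 1: no divisor's leading term divides it; move -27/7 to the remainder.
  remainder -179/280b² - 449/140b - 27/7 ≠ 0; add h_5 = -179/280b² - 449/140b - 27/7 to the basis.

S(f_2,f_3): lcm = a². S = 7/5ab² + ⅖ab - 29/5a - ¾b - ½.
  leading term ab²: subtract (-7/40b)·f_1 from 7/5ab² + ⅖ab - 29/5a - ¾b - ½ → 37/40ab - 29/5a - 21/40b³ - 7/20b² - 107/40b - ½
  leading term ab: subtract (-37/320)·f_1 from 37/40ab - 29/5a - 21/40b³ - 7/20b² - 107/40b - ½ → -349/64a - 21/40b³ - 223/320b² - 93/32b - 567/320
  leading term a: subtract (-349/320)·f_2 from -349/64a - 21/40b³ - 223/320b² - 93/32b - 567/320 → -21/40b³ + 111/16b² - 29/40b - 167/5
  leading term b³: subtract (⅜)·h_4 from -21/40b³ + 111/16b² - 29/40b - 167/5 → 27/4b² - 61/20b - 331/10
  leading term b²: subtract (-1890/179)·h_5 from 27/4b² - 61/20b - 331/10 → -132149/3580b - 132149/1790
  leading term b: no divisor's leading term divides it; move -132149/3580b to the remainder.
  leading term 1: no divisor's leading term divides it; move -132149/1790 to the remainder.
  remainder -132149/3580b - 132149/1790 ≠ 0; add h_6 = -132149/3580b - 132149/1790 to the basis.

The other S-polynomials (S(f_1,h_4), S(f_2,h_4), S(f_3,h_4), S(f_1,h_5), S(f_2,h_5), S(f_3,h_5), S(h_4,h_5), S(f_1,h_6), S(f_2,h_6), S(f_3,h_6), S(h_4,h_6), S(h_5,h_6)) all reduce to 0 modulo the current basis, so we have a Gröbner basis.
Inter-reduce: drop elements whose leading term is divisible by another's, tail-reduce, and make monic.
Reduced Gröbner basis: {a - 1, b + 2}.

A lex Gröbner basis eliminates variables successively. Here b + 2 depends only on b, with roots {-2}; lifting each root through the earlier basis elements recovers the full solutions.
  b = -2: the earlier basis element becomes a - 1 = 0, giving a = 1 — point (1, -2).
Substituting each solution back into the original system confirms all equations vanish.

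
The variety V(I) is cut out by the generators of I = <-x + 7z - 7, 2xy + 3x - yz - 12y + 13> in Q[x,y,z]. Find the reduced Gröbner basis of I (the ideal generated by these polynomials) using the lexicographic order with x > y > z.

G = {x - 7z + 7, yz - 2y + 21/13z - 8/13}

The reduced Gröbner basis is the canonical form of the ideal for this ordering.

f_1 = -x + 7z - 7, LT = x.
f_2 = 2xy + 3x - yz - 12y + 13, LT = xy.

S(f_1,f_2): lcm = xy. S = -3/2x - 13/2yz + 13y - 13/2.
  leading term x: subtract (3/2)·f_1 from -3/2x - 13/2yz + 13y - 13/2 → -13/2yz + 13y - 21/2z + 4
  leading term yz: no divisor's leading term divides it; move -13/2yz to the remainder.
  leading term y: no divisor's leading term divides it; move 13y to the remainder.
  leading term z: no divisor's leading term divides it; move -21/2z to the remainder.
  leading term 1: no divisor's leading term divides it; move 4 to the remainder.
  remainder -13/2yz + 13y - 21/2z + 4 ≠ 0; add g_3 = -13/2yz + 13y - 21/2z + 4 to the basis.

The other S-polynomials (S(f_1,g_3), S(f_2,g_3)) all reduce to 0 modulo the current basis, so we have a Gröbner basis.
Inter-reduce: drop elements whose leading term is divisible by another's, tail-reduce, and make monic.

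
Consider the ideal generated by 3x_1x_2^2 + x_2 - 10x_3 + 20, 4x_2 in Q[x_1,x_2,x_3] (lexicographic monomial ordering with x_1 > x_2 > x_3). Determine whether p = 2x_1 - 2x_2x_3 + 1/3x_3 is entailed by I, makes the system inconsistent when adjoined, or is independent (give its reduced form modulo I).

2x_1 - 2x_2x_3 + 1/3x_3 is independent of I; its normal form modulo I is 2x_1 + 2/3.

First compute the reduced Gröbner basis of I by Buchberger's algorithm.
f_1 = 3x_1x_2^2 + x_2 - 10x_3 + 20, LT = x_1x_2^2.
f_2 = 4x_2, LT = x_2.

S(f_1,f_2): lcm = x_1x_2^2. S = 1/3x_2 - 10/3x_3 + 20/3.
  leading term x_2: subtract (1/12)·f_2 from 1/3x_2 - 10/3x_3 + 20/3 → -10/3x_3 + 20/3
  leading term x_3: no divisor's leading term divides it; move -10/3x_3 to the remainder.
  leading term 1: no divisor's leading term divides it; move 20/3 to the remainder.
  remainder -10/3x_3 + 20/3 ≠ 0; add h_3 = -10/3x_3 + 20/3 to the basis.

The other S-polynomials (S(f_1,h_3), S(f_2,h_3)) all reduce to 0 modulo the current basis, so we have a Gröbner basis.
Inter-reduce: drop elements whose leading term is divisible by another's, tail-reduce, and make monic.
Reduced Gröbner basis: {x_2, x_3 - 2}.
Label its elements g_1 = x_2, g_2 = x_3 - 2.

Reduce p = 2x_1 - 2x_2x_3 + 1/3x_3 modulo G:
  leading term x_1: no divisor's leading term divides it; move 2x_1 to the remainder.
  leading term x_2x_3: subtract (-2x_3)·g_1 from -2x_2x_3 + 1/3x_3 → 1/3x_3
  leading term x_3: subtract (1/3)·g_2 from 1/3x_3 → 2/3
  leading term 1: no divisor's leading term divides it; move 2/3 to the remainder.
  normal form = 2x_1 + 2/3.
The normal form is nonzero, so p ∉ I. Since p minus its normal form lies in I, I + (p) = I + (r) where r = 2x_1 + 2/3; decide whether this ideal is the whole ring.
Run Buchberger on G together with r (pairs among the g_i already reduce to 0 since G is a Gröbner basis):
g_1 = x_2, LT = x_2.
g_2 = x_3 - 2, LT = x_3.
r = 2x_1 + 2/3, LT = x_1.

The S-polynomials (S(g_1,g_2), S(g_1,r), S(g_2,r)) all reduce to 0 modulo the current basis, so we have a Gröbner basis.
Inter-reduce: drop elements whose leading term is divisible by another's, tail-reduce, and make monic.
Reduced Gröbner basis: {x_1 + 1/3, x_2, x_3 - 2}.
The reduced Gröbner basis of I + (p) is {x_1 + 1/3, x_2, x_3 - 2} ≠ {1}, a proper ideal, so the enlarged system stays consistent: p is independent of I, with normal form 2x_1 + 2/3.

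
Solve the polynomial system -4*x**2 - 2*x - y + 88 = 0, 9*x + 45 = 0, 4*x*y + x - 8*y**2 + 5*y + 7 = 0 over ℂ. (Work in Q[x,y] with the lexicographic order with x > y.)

Compute a lex Gröbner basis by Buchberger's algorithm.
f_1 = -4*x**2 - 2*x - y + 88, LT = x**2.
f_2 = 9*x + 45, LT = x.
f_3 = 4*x*y + x - 8*y**2 + 5*y + 7, LT = x*y.

S(f_1,f_2): lcm = x**2. S = -9/2*x + 1/4*y - 22.
  reduce S modulo (f_1, f_2, f_3):
  remainder 1/4*y + 1/2 ≠ 0; add h_4 = 1/4*y + 1/2 to the basis.

The other S-polynomials (S(f_1,f_3), S(f_2,f_3), S(f_1,h_4), S(f_2,h_4), S(f_3,h_4)) all reduce to 0 modulo the current basis, so we have a Gröbner basis.
Inter-reduce: drop elements whose leading term is divisible by another's, tail-reduce, and make monic.
Reduced Gröbner basis: {x + 5, y + 2}.

A lex Gröbner basis eliminates variables successively. Here y + 2 depends only on y, with roots {-2}; lifting each root through the earlier basis elements recovers the full solutions.
  y = -2: the earlier basis element becomes x + 5 = 0, giving x = -5 — point (-5, -2).

{(-5, -2)}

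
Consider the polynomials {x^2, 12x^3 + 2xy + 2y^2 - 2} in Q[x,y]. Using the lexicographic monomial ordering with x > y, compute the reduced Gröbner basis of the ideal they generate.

This is the nonlinear analogue of row-reducing a linear system.

f_1 = x^2, LT = x^2.
f_2 = 12x^3 + 2xy + 2y^2 - 2, LT = x^3.

S(f_1,f_2): lcm = x^3. S = -1/6xy - 1/6y^2 + 1/6.
  leading term xy: no divisor's leading term divides it; move -1/6xy to the remainder.
  leading term y^2: no divisor's leading term divides it; move -1/6y^2 to the remainder.
  leading term 1: no divisor's leading term divides it; move 1/6 to the remainder.
  remainder -1/6xy - 1/6y^2 + 1/6 ≠ 0; add g_3 = -1/6xy - 1/6y^2 + 1/6 to the basis.

S(f_1,g_3): lcm = x^2y. S = -xy^2 + x.
  leading term xy^2: subtract (6y)·g_3 from -xy^2 + x → x + y^3 - y
  leading term x: no divisor's leading term divides it; move x to the remainder.
  leading term y^3: no divisor's leading term divides it; move y^3 to the remainder.
  leading term y: no divisor's leading term divides it; move -y to the remainder.
  remainder x + y^3 - y ≠ 0; add g_4 = x + y^3 - y to the basis.

S(f_1,g_4): lcm = x^2. S = -xy^3 + xy.
  leading term xy^3: subtract (6y^2)·g_3 from -xy^3 + xy → xy + y^4 - y^2
  leading term xy: subtract (-6)·g_3 from xy + y^4 - y^2 → y^4 - 2y^2 + 1
  leading term y^4: no divisor's leading term divides it; move y^4 to the remainder.
  leading term y^2: no divisor's leading term divides it; move -2y^2 to the remainder.
  leading term 1: no divisor's leading term divides it; move 1 to the remainder.
  remainder y^4 - 2y^2 + 1 ≠ 0; add g_5 = y^4 - 2y^2 + 1 to the basis.

The other S-polynomials (S(f_2,g_3), S(f_2,g_4), S(g_3,g_4), S(f_1,g_5), S(f_2,g_5), S(g_3,g_5), S(g_4,g_5)) all reduce to 0 modulo the current basis, so we have a Gröbner basis.
Inter-reduce: drop elements whose leading term is divisible by another's, tail-reduce, and make monic.

G = {x + y^3 - y, y^4 - 2y^2 + 1}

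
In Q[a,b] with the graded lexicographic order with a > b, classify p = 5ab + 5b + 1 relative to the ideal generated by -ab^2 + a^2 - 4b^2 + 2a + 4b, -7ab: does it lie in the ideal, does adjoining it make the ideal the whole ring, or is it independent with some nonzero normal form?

First compute the reduced Gröbner basis of I by Buchberger's algorithm.
f_1 = -ab^2 + a^2 - 4b^2 + 2a + 4b, LT = ab^2.
f_2 = -7ab, LT = ab.

S(f_1,f_2): lcm = ab^2. S = -a^2 + 4b^2 - 2a - 4b.
  leading term a^2: no divisor's leading term divides it; move -a^2 to the remainder.
  leading term b^2: no divisor's leading term divides it; move 4b^2 to the remainder.
  leading term a: no divisor's leading term divides it; move -2a to the remainder.
  leading term b: no divisor's leading term divides it; move -4b to the remainder.
  remainder -a^2 + 4b^2 - 2a - 4b ≠ 0; add h_3 = -a^2 + 4b^2 - 2a - 4b to the basis.

S(f_1,h_3): lcm = a^2b^2. S = 4b^4 - a^3 + 2ab^2 - 4b^3 - 2a^2 - 4ab.
  leading term b^4: no divisor's leading term divides it; move 4b^4 to the remainder.
  leading term a^3: subtract (a)·h_3 from -a^3 + 2ab^2 - 4b^3 - 2a^2 - 4ab → -2ab^2 - 4b^3
  leading term ab^2: subtract (2)·f_1 from -2ab^2 - 4b^3 → -4b^3 - 2a^2 + 8b^2 - 4a - 8b
  leading term b^3: no divisor's leading term divides it; move -4b^3 to the remainder.
  leading term a^2: subtract (2)·h_3 from -2a^2 + 8b^2 - 4a - 8b → 0
  remainder 4b^4 - 4b^3 ≠ 0; add h_4 = 4b^4 - 4b^3 to the basis.

S(f_2,h_3): lcm = a^2b. S = 4b^3 - 2ab - 4b^2.
  leading term b^3: no divisor's leading term divides it; move 4b^3 to the remainder.
  leading term ab: subtract (2/7)·f_2 from -2ab - 4b^2 → -4b^2
  leading term b^2: no divisor's leading term divides it; move -4b^2 to the remainder.
  remainder 4b^3 - 4b^2 ≠ 0; add h_5 = 4b^3 - 4b^2 to the basis.

The other S-polynomials (S(f_1,h_4), S(f_2,h_4), S(h_3,h_4), S(f_1,h_5), S(f_2,h_5), S(h_3,h_5), S(h_4,h_5)) all reduce to 0 modulo the current basis, so we have a Gröbner basis.
Inter-reduce: drop elements whose leading term is divisible by another's, tail-reduce, and make monic.
Reduced Gröbner basis: {b^3 - b^2, a^2 - 4b^2 + 2a + 4b, ab}.
Label its elements g_1 = b^3 - b^2, g_2 = a^2 - 4b^2 + 2a + 4b, g_3 = ab.

Reduce p = 5ab + 5b + 1 modulo G:
  leading term ab: subtract (5)·g_3 from 5ab + 5b + 1 → 5b + 1
  leading term b: no divisor's leading term divides it; move 5b to the remainder.
  leading term 1: no divisor's leading term divides it; move 1 to the remainder.
  normal form = 5b + 1.
The normal form is nonzero, so p ∉ I. Since p minus its normal form lies in I, I + (p) = I + (r) where r = 5b + 1; decide whether this ideal is the whole ring.
Run Buchberger on G together with r (pairs among the g_i already reduce to 0 since G is a Gröbner basis):
g_1 = b^3 - b^2, LT = b^3.
g_2 = a^2 - 4b^2 + 2a + 4b, LT = a^2.
g_3 = ab, LT = ab.
r = 5b + 1, LT = b.

S(g_1,r): lcm = b^3. S = -6/5b^2.
  leading term b^2: subtract (-6/25b)·r from -6/5b^2 → 6/25b
  leading term b: subtract (6/125)·r from 6/25b → -6/125
  leading term 1: no divisor's leading term divides it; move -6/125 to the remainder.
  remainder -6/125 ≠ 0; add m_5 = -6/125 to the basis.

The other S-polynomials (S(g_1,g_2), S(g_1,g_3), S(g_2,g_3), S(g_2,r), S(g_3,r), S(g_1,m_5), S(g_2,m_5), S(g_3,m_5), S(r,m_5)) all reduce to 0 modulo the current basis, so we have a Gröbner basis.
Inter-reduce: drop elements whose leading term is divisible by another's, tail-reduce, and make monic.
Reduced Gröbner basis: {1}.
The reduced Gröbner basis of I + (p) is {1}: the ideal is the whole ring, so the enlarged system has no common solution — adjoining p is inconsistent.

Adjoining 5ab + 5b + 1 makes the ideal the whole ring: the system is inconsistent.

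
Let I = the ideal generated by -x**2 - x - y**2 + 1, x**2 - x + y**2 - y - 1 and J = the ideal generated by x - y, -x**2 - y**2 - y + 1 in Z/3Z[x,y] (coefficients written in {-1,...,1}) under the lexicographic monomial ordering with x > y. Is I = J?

Yes, the ideals are equal.

For a fixed monomial order, each ideal has a unique reduced Gröbner basis; comparing bases decides equality.
Buchberger on the first generating set:
f_1 = -x**2 - x - y**2 + 1, LT = x**2.
f_2 = x**2 - x + y**2 - y - 1, LT = x**2.

S(f_1,f_2): lcm = x**2. S = -x + y.
  leading term x: no divisor's leading term divides it; move -x to the remainder.
  leading term y: no divisor's leading term divides it; move y to the remainder.
  remainder -x + y ≠ 0; add g_3 = -x + y to the basis.

S(f_1,g_3): lcm = x**2. S = x*y + x + y**2 - 1.
  leading term x*y: subtract (-y)·g_3 from x*y + x + y**2 - 1 → x - y**2 - 1
  leading term x: subtract (-1)·g_3 from x - y**2 - 1 → -y**2 + y - 1
  leading term y**2: no divisor's leading term divides it; move -y**2 to the remainder.
  leading term y: no divisor's leading term divides it; move y to the remainder.
  leading term 1: no divisor's leading term divides it; move -1 to the remainder.
  remainder -y**2 + y - 1 ≠ 0; add g_4 = -y**2 + y - 1 to the basis.

S(f_2,g_3): lcm = x**2. S = x*y - x + y**2 - y - 1.
  leading term x*y: subtract (-y)·g_3 from x*y - x + y**2 - y - 1 → -x - y**2 - y - 1
  leading term x: subtract (1)·g_3 from -x - y**2 - y - 1 → -y**2 + y - 1
  leading term y**2: subtract (1)·g_4 from -y**2 + y - 1 → 0
  remainder 0.

S(f_1,g_4): leading monomials are coprime, so the S-polynomial reduces to 0 (Buchberger's first criterion).
S(f_2,g_4): leading monomials are coprime, so the S-polynomial reduces to 0 (Buchberger's first criterion).
S(g_3,g_4): leading monomials are coprime, so the S-polynomial reduces to 0 (Buchberger's first criterion).
Every S-polynomial of the final basis reduces to 0, so we have a Gröbner basis.
Inter-reduce: drop elements whose leading term is divisible by another's, tail-reduce, and make monic.
Reduced Gröbner basis: {x - y, y**2 - y + 1}.

Buchberger on the second generating set:
h_1 = x - y, LT = x.
h_2 = -x**2 - y**2 - y + 1, LT = x**2.

S(h_1,h_2): lcm = x**2. S = -x*y - y**2 - y + 1.
  leading term x*y: subtract (-y)·h_1 from -x*y - y**2 - y + 1 → y**2 - y + 1
  leading term y**2: no divisor's leading term divides it; move y**2 to the remainder.
  leading term y: no divisor's leading term divides it; move -y to the remainder.
  leading term 1: no divisor's leading term divides it; move 1 to the remainder.
  remainder y**2 - y + 1 ≠ 0; add k_3 = y**2 - y + 1 to the basis.

S(h_1,k_3): leading monomials are coprime, so the S-polynomial reduces to 0 (Buchberger's first criterion).
S(h_2,k_3): leading monomials are coprime, so the S-polynomial reduces to 0 (Buchberger's first criterion).
Every S-polynomial of the final basis reduces to 0, so we have a Gröbner basis.
Inter-reduce: drop elements whose leading term is divisible by another's, tail-reduce, and make monic.
Reduced Gröbner basis: {x - y, y**2 - y + 1}.

Same reduced basis, so the two generating sets span the same ideal.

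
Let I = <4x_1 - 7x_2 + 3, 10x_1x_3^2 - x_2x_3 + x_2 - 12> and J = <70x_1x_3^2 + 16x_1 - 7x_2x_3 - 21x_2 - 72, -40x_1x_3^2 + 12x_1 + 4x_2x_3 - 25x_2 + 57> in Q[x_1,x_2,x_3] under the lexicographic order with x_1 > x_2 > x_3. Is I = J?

Yes, the ideals are equal.

Since reduced Gröbner bases are canonical representatives of ideals under a given ordering, it suffices to compute and compare them.
Buchberger on the first generating set:
f_1 = 4x_1 - 7x_2 + 3, LT = x_1.
f_2 = 10x_1x_3^2 - x_2x_3 + x_2 - 12, LT = x_1x_3^2.

S(f_1,f_2): lcm = x_1x_3^2. S = -7/4x_2x_3^2 + 1/10x_2x_3 - 1/10x_2 + 3/4x_3^2 + 6/5.
  leading term x_2x_3^2: no divisor's leading term divides it; move -7/4x_2x_3^2 to the remainder.
  leading term x_2x_3: no divisor's leading term divides it; move 1/10x_2x_3 to the remainder.
  leading term x_2: no divisor's leading term divides it; move -1/10x_2 to the remainder.
  leading term x_3^2: no divisor's leading term divides it; move 3/4x_3^2 to the remainder.
  leading term 1: no divisor's leading term divides it; move 6/5 to the remainder.
  remainder -7/4x_2x_3^2 + 1/10x_2x_3 - 1/10x_2 + 3/4x_3^2 + 6/5 ≠ 0; add g_3 = -7/4x_2x_3^2 + 1/10x_2x_3 - 1/10x_2 + 3/4x_3^2 + 6/5 to the basis.

The other S-polynomials (S(f_1,g_3), S(f_2,g_3)) all reduce to 0 modulo the current basis, so we have a Gröbner basis.
Inter-reduce: drop elements whose leading term is divisible by another's, tail-reduce, and make monic.
Reduced Gröbner basis: {x_1 - 7/4x_2 + 3/4, x_2x_3^2 - 2/35x_2x_3 + 2/35x_2 - 3/7x_3^2 - 24/35}.

Buchberger on the second generating set:
h_1 = 70x_1x_3^2 + 16x_1 - 7x_2x_3 - 21x_2 - 72, LT = x_1x_3^2.
h_2 = -40x_1x_3^2 + 12x_1 + 4x_2x_3 - 25x_2 + 57, LT = x_1x_3^2.

S(h_1,h_2): lcm = x_1x_3^2. S = 37/70x_1 - 37/40x_2 + 111/280.
  leading term x_1: no divisor's leading term divides it; move 37/70x_1 to the remainder.
  leading term x_2: no divisor's leading term divides it; move -37/40x_2 to the remainder.
  leading term 1: no divisor's leading term divides it; move 111/280 to the remainder.
  remainder 37/70x_1 - 37/40x_2 + 111/280 ≠ 0; add k_3 = 37/70x_1 - 37/40x_2 + 111/280 to the basis.

S(h_1,k_3): lcm = x_1x_3^2. S = 8/35x_1 + 7/4x_2x_3^2 - 1/10x_2x_3 - 3/10x_2 - 3/4x_3^2 - 36/35.
  leading term x_1: subtract (16/37)·k_3 from 8/35x_1 + 7/4x_2x_3^2 - 1/10x_2x_3 - 3/10x_2 - 3/4x_3^2 - 36/35 → 7/4x_2x_3^2 - 1/10x_2x_3 + 1/10x_2 - 3/4x_3^2 - 6/5
  leading term x_2x_3^2: no divisor's leading term divides it; move 7/4x_2x_3^2 to the remainder.
  leading term x_2x_3: no divisor's leading term divides it; move -1/10x_2x_3 to the remainder.
  leading term x_2: no divisor's leading term divides it; move 1/10x_2 to the remainder.
  leading term x_3^2: no divisor's leading term divides it; move -3/4x_3^2 to the remainder.
  leading term 1: no divisor's leading term divides it; move -6/5 to the remainder.
  remainder 7/4x_2x_3^2 - 1/10x_2x_3 + 1/10x_2 - 3/4x_3^2 - 6/5 ≠ 0; add k_4 = 7/4x_2x_3^2 - 1/10x_2x_3 + 1/10x_2 - 3/4x_3^2 - 6/5 to the basis.

The other S-polynomials (S(h_2,k_3), S(h_1,k_4), S(h_2,k_4), S(k_3,k_4)) all reduce to 0 modulo the current basis, so we have a Gröbner basis.
Inter-reduce: drop elements whose leading term is divisible by another's, tail-reduce, and make monic.
Reduced Gröbner basis: {x_1 - 7/4x_2 + 3/4, x_2x_3^2 - 2/35x_2x_3 + 2/35x_2 - 3/7x_3^2 - 24/35}.

These coincide, so the ideals are equal.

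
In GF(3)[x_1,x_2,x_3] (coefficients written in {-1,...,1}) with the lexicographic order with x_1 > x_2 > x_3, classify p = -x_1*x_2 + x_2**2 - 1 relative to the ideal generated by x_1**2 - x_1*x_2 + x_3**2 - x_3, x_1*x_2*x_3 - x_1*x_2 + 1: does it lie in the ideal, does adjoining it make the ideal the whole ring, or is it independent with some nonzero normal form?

First compute the reduced Gröbner basis of I by Buchberger's algorithm.
f_1 = x_1**2 - x_1*x_2 + x_3**2 - x_3, LT = x_1**2.
f_2 = x_1*x_2*x_3 - x_1*x_2 + 1, LT = x_1*x_2*x_3.

S(f_1,f_2): lcm = x_1**2*x_2*x_3. S = x_1**2*x_2 - x_1*x_2**2*x_3 - x_1 + x_2*x_3**3 - x_2*x_3**2.
  leading term x_1**2*x_2: subtract (x_2)·f_1 from x_1**2*x_2 - x_1*x_2**2*x_3 - x_1 + x_2*x_3**3 - x_2*x_3**2 → -x_1*x_2**2*x_3 + x_1*x_2**2 - x_1 + x_2*x_3**3 + x_2*x_3**2 + x_2*x_3
  leading term x_1*x_2**2*x_3: subtract (-x_2)·f_2 from -x_1*x_2**2*x_3 + x_1*x_2**2 - x_1 + x_2*x_3**3 + x_2*x_3**2 + x_2*x_3 → -x_1 + x_2*x_3**3 + x_2*x_3**2 + x_2*x_3 + x_2
  leading term x_1: no divisor's leading term divides it; move -x_1 to the remainder.
  leading term x_2*x_3**3: no divisor's leading term divides it; move x_2*x_3**3 to the remainder.
  leading term x_2*x_3**2: no divisor's leading term divides it; move x_2*x_3**2 to the remainder.
  leading term x_2*x_3: no divisor's leading term divides it; move x_2*x_3 to the remainder.
  leading term x_2: no divisor's leading term divides it; move x_2 to the remainder.
  remainder -x_1 + x_2*x_3**3 + x_2*x_3**2 + x_2*x_3 + x_2 ≠ 0; add h_3 = -x_1 + x_2*x_3**3 + x_2*x_3**2 + x_2*x_3 + x_2 to the basis.

S(f_2,h_3): lcm = x_1*x_2*x_3. S = -x_1*x_2 + x_2**2*x_3**4 + x_2**2*x_3**3 + x_2**2*x_3**2 + x_2**2*x_3 + 1.
  leading term x_1*x_2: subtract (x_2)·h_3 from -x_1*x_2 + x_2**2*x_3**4 + x_2**2*x_3**3 + x_2**2*x_3**2 + x_2**2*x_3 + 1 → x_2**2*x_3**4 - x_2**2 + 1
  leading term x_2**2*x_3**4: no divisor's leading term divides it; move x_2**2*x_3**4 to the remainder.
  leading term x_2**2: no divisor's leading term divides it; move -x_2**2 to the remainder.
  leading term 1: no divisor's leading term divides it; move 1 to the remainder.
  remainder x_2**2*x_3**4 - x_2**2 + 1 ≠ 0; add h_4 = x_2**2*x_3**4 - x_2**2 + 1 to the basis.

The other S-polynomials (S(f_1,h_3), S(f_1,h_4), S(f_2,h_4), S(h_3,h_4)) all reduce to 0 modulo the current basis, so we have a Gröbner basis.
Inter-reduce: drop elements whose leading term is divisible by another's, tail-reduce, and make monic.
Reduced Gröbner basis: {x_1 - x_2*x_3**3 - x_2*x_3**2 - x_2*x_3 - x_2, x_2**2*x_3**4 - x_2**2 + 1}.
Label its elements g_1 = x_1 - x_2*x_3**3 - x_2*x_3**2 - x_2*x_3 - x_2, g_2 = x_2**2*x_3**4 - x_2**2 + 1.

Reduce p = -x_1*x_2 + x_2**2 - 1 modulo G:
  leading term x_1*x_2: subtract (-x_2)·g_1 from -x_1*x_2 + x_2**2 - 1 → -x_2**2*x_3**3 - x_2**2*x_3**2 - x_2**2*x_3 - 1
  leading term x_2**2*x_3**3: no divisor's leading term divides it; move -x_2**2*x_3**3 to the remainder.
  leading term x_2**2*x_3**2: no divisor's leading term divides it; move -x_2**2*x_3**2 to the remainder.
  leading term x_2**2*x_3: no divisor's leading term divides it; move -x_2**2*x_3 to the remainder.
  leading term 1: no divisor's leading term divides it; move -1 to the remainder.
  normal form = -x_2**2*x_3**3 - x_2**2*x_3**2 - x_2**2*x_3 - 1.
The normal form is nonzero, so p ∉ I. Since p minus its normal form lies in I, I + (p) = I + (r) where r = -x_2**2*x_3**3 - x_2**2*x_3**2 - x_2**2*x_3 - 1; decide whether this ideal is the whole ring.
Run Buchberger on G together with r (pairs among the g_i already reduce to 0 since G is a Gröbner basis):
g_1 = x_1 - x_2*x_3**3 - x_2*x_3**2 - x_2*x_3 - x_2, LT = x_1.
g_2 = x_2**2*x_3**4 - x_2**2 + 1, LT = x_2**2*x_3**4.
r = -x_2**2*x_3**3 - x_2**2*x_3**2 - x_2**2*x_3 - 1, LT = x_2**2*x_3**3.

S(g_2,r): lcm = x_2**2*x_3**4. S = -x_2**2*x_3**3 - x_2**2*x_3**2 - x_2**2 - x_3 + 1.
  leading term x_2**2*x_3**3: subtract (1)·r from -x_2**2*x_3**3 - x_2**2*x_3**2 - x_2**2 - x_3 + 1 → x_2**2*x_3 - x_2**2 - x_3 - 1
  leading term x_2**2*x_3: no divisor's leading term divides it; move x_2**2*x_3 to the remainder.
  leading term x_2**2: no divisor's leading term divides it; move -x_2**2 to the remainder.
  leading term x_3: no divisor's leading term divides it; move -x_3 to the remainder.
  leading term 1: no divisor's leading term divides it; move -1 to the remainder.
  remainder x_2**2*x_3 - x_2**2 - x_3 - 1 ≠ 0; add m_4 = x_2**2*x_3 - x_2**2 - x_3 - 1 to the basis.

S(g_2,m_4): lcm = x_2**2*x_3**4. S = x_2**2*x_3**3 - x_2**2 + x_3**4 + x_3**3 + 1.
  leading term x_2**2*x_3**3: subtract (-1)·r from x_2**2*x_3**3 - x_2**2 + x_3**4 + x_3**3 + 1 → -x_2**2*x_3**2 - x_2**2*x_3 - x_2**2 + x_3**4 + x_3**3
  leading term x_2**2*x_3**2: subtract (-x_3)·m_4 from -x_2**2*x_3**2 - x_2**2*x_3 - x_2**2 + x_3**4 + x_3**3 → x_2**2*x_3 - x_2**2 + x_3**4 + x_3**3 - x_3**2 - x_3
  leading term x_2**2*x_3: subtract (1)·m_4 from x_2**2*x_3 - x_2**2 + x_3**4 + x_3**3 - x_3**2 - x_3 → x_3**4 + x_3**3 - x_3**2 + 1
  leading term x_3**4: no divisor's leading term divides it; move x_3**4 to the remainder.
  leading term x_3**3: no divisor's leading term divides it; move x_3**3 to the remainder.
  leading term x_3**2: no divisor's leading term divides it; move -x_3**2 to the remainder.
  leading term 1: no divisor's leading term divides it; move 1 to the remainder.
  remainder x_3**4 + x_3**3 - x_3**2 + 1 ≠ 0; add m_5 = x_3**4 + x_3**3 - x_3**2 + 1 to the basis.

S(r,m_4): lcm = x_2**2*x_3**3. S = -x_2**2*x_3**2 + x_2**2*x_3 + x_3**3 + x_3**2 + 1.
  leading term x_2**2*x_3**2: subtract (-x_3)·m_4 from -x_2**2*x_3**2 + x_2**2*x_3 + x_3**3 + x_3**2 + 1 → x_3**3 - x_3 + 1
  leading term x_3**3: no divisor's leading term divides it; move x_3**3 to the remainder.
  leading term x_3: no divisor's leading term divides it; move -x_3 to the remainder.
  leading term 1: no divisor's leading term divides it; move 1 to the remainder.
  remainder x_3**3 - x_3 + 1 ≠ 0; add m_6 = x_3**3 - x_3 + 1 to the basis.

S(g_2,m_5): lcm = x_2**2*x_3**4. S = -x_2**2*x_3**3 + x_2**2*x_3**2 + x_2**2 + 1.
  leading term x_2**2*x_3**3: subtract (1)·r from -x_2**2*x_3**3 + x_2**2*x_3**2 + x_2**2 + 1 → -x_2**2*x_3**2 + x_2**2*x_3 + x_2**2 - 1
  leading term x_2**2*x_3**2: subtract (-x_3)·m_4 from -x_2**2*x_3**2 + x_2**2*x_3 + x_2**2 - 1 → x_2**2 - x_3**2 - x_3 - 1
  leading term x_2**2: no divisor's leading term divides it; move x_2**2 to the remainder.
  leading term x_3**2: no divisor's leading term divides it; move -x_3**2 to the remainder.
  leading term x_3: no divisor's leading term divides it; move -x_3 to the remainder.
  leading term 1: no divisor's leading term divides it; move -1 to the remainder.
  remainder x_2**2 - x_3**2 - x_3 - 1 ≠ 0; add m_7 = x_2**2 - x_3**2 - x_3 - 1 to the basis.

The other S-polynomials (S(g_1,g_2), S(g_1,r), S(g_1,m_4), S(g_1,m_5), S(r,m_5), S(m_4,m_5), S(g_1,m_6), S(g_2,m_6), S(r,m_6), S(m_4,m_6), S(m_5,m_6), S(g_1,m_7), S(g_2,m_7), S(r,m_7), S(m_4,m_7), S(m_5,m_7), S(m_6,m_7)) all reduce to 0 modulo the current basis, so we have a Gröbner basis.
Inter-reduce: drop elements whose leading term is divisible by another's, tail-reduce, and make monic.
Reduced Gröbner basis: {x_1 - x_2*x_3**2 + x_2*x_3, x_2**2 - x_3**2 - x_3 - 1, x_3**3 - x_3 + 1}.
The reduced Gröbner basis of I + (p) is {x_1 - x_2*x_3**2 + x_2*x_3, x_2**2 - x_3**2 - x_3 - 1, x_3**3 - x_3 + 1} ≠ {1}, a proper ideal, so the enlarged system stays consistent: p is independent of I, with normal form -x_2**2*x_3**3 - x_2**2*x_3**2 - x_2**2*x_3 - 1.

-x_1*x_2 + x_2**2 - 1 is independent of I; its normal form modulo I is -x_2**2*x_3**3 - x_2**2*x_3**2 - x_2**2*x_3 - 1.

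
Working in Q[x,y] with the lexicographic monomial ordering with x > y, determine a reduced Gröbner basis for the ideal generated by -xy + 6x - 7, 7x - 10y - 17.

G = {x - 10/7y - 17/7, y^2 - 43/10y - 53/10}

Buchberger's algorithm terminates because the ascending chain of leading-term ideals stabilizes.

f_1 = -xy + 6x - 7, LT = xy.
f_2 = 7x - 10y - 17, LT = x.

S(f_1,f_2): lcm = xy. S = -6x + 10/7y^2 + 17/7y + 7.
  leading term x: subtract (-6/7)·f_2 from -6x + 10/7y^2 + 17/7y + 7 → 10/7y^2 - 43/7y - 53/7
  leading term y^2: no divisor's leading term divides it; move 10/7y^2 to the remainder.
  leading term y: no divisor's leading term divides it; move -43/7y to the remainder.
  leading term 1: no divisor's leading term divides it; move -53/7 to the remainder.
  remainder 10/7y^2 - 43/7y - 53/7 ≠ 0; add g_3 = 10/7y^2 - 43/7y - 53/7 to the basis.

The other S-polynomials (S(f_1,g_3), S(f_2,g_3)) all reduce to 0 modulo the current basis, so we have a Gröbner basis.
Inter-reduce: drop elements whose leading term is divisible by another's, tail-reduce, and make monic.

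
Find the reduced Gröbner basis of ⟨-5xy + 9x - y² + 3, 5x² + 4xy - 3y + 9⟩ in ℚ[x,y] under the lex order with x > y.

This is the nonlinear analogue of row-reducing a linear system.

f_1 = -5xy + 9x - y² + 3, LT = xy.
f_2 = 5x² + 4xy - 3y + 9, LT = x².

S(f_1,f_2): lcm = x²y. S = -9/5x² - ⅗xy² - ⅗x + ⅗y² - 9/5y.
  leading term x²: subtract (-9/25)·f_2 from -9/5x² - ⅗xy² - ⅗x + ⅗y² - 9/5y → -⅗xy² + 36/25xy - ⅗x + ⅗y² - 72/25y + 81/25
  leading term xy²: subtract (3/25y)·f_1 from -⅗xy² + 36/25xy - ⅗x + ⅗y² - 72/25y + 81/25 → 9/25xy - ⅗x + 3/25y³ + ⅗y² - 81/25y + 81/25
  leading term xy: subtract (-9/125)·f_1 from 9/25xy - ⅗x + 3/25y³ + ⅗y² - 81/25y + 81/25 → 6/125x + 3/25y³ + 66/125y² - 81/25y + 432/125
  leading term x: no divisor's leading term divides it; move 6/125x to the remainder.
  leading term y³: no divisor's leading term divides it; move 3/25y³ to the remainder.
  leading term y²: no divisor's leading term divides it; move 66/125y² to the remainder.
  leading term y: no divisor's leading term divides it; move -81/25y to the remainder.
  leading term 1: no divisor's leading term divides it; move 432/125 to the remainder.
  remainder 6/125x + 3/25y³ + 66/125y² - 81/25y + 432/125 ≠ 0; add g_3 = 6/125x + 3/25y³ + 66/125y² - 81/25y + 432/125 to the basis.

S(f_1,g_3): lcm = xy. S = -9/5x - 5/2y⁴ - 11y³ + 677/10y² - 72y - ⅗.
  leading term x: subtract (-75/2)·g_3 from -9/5x - 5/2y⁴ - 11y³ + 677/10y² - 72y - ⅗ → -5/2y⁴ - 13/2y³ + 175/2y² - 387/2y + 129
  leading term y⁴: no divisor's leading term divides it; move -5/2y⁴ to the remainder.
  leading term y³: no divisor's leading term divides it; move -13/2y³ to the remainder.
  leading term y²: no divisor's leading term divides it; move 175/2y² to the remainder.
  leading term y: no divisor's leading term divides it; move -387/2y to the remainder.
  leading term 1: no divisor's leading term divides it; move 129 to the remainder.
  remainder -5/2y⁴ - 13/2y³ + 175/2y² - 387/2y + 129 ≠ 0; add g_4 = -5/2y⁴ - 13/2y³ + 175/2y² - 387/2y + 129 to the basis.

The other S-polynomials (S(f_2,g_3), S(f_1,g_4), S(f_2,g_4), S(g_3,g_4)) all reduce to 0 modulo the current basis, so we have a Gröbner basis.
Inter-reduce: drop elements whose leading term is divisible by another's, tail-reduce, and make monic.

G = {x + 5/2y³ + 11y² - 135/2y + 72, y⁴ + 13/5y³ - 35y² + 387/5y - 258/5}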